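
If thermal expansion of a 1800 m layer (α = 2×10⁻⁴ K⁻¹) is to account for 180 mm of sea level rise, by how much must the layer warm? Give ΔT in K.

about 0.50 K

ΔT = Δh/(αH) = 0.18 / (2×10⁻⁴ × 1800) = 0.5000 K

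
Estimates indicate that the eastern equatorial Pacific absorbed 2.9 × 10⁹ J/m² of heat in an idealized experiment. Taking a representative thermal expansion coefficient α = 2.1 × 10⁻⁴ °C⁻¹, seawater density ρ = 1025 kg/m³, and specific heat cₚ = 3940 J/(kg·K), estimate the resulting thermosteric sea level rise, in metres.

Δh = αQ/(ρcₚ) = 2.1×10⁻⁴ × 2.9×10⁹ / (1025 × 3940) ≈ 0.15080 m

0.151 m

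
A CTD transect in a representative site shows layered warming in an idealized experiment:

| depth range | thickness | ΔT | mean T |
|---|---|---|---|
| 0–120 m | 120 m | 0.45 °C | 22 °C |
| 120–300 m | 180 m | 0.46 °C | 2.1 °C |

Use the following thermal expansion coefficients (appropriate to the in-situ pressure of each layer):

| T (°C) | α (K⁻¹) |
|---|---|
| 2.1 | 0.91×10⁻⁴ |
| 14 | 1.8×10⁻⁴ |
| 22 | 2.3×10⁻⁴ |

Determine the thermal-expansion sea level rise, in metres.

Layer 1 at 22 °C → α = 2.3×10⁻⁴ K⁻¹
Layer 2 at 2.1 °C → α = 0.91×10⁻⁴ K⁻¹
0.45 × 2.3×10⁻⁴ × 120 = 0.01242 m
120–300 m: 0.91×10⁻⁴ × 0.46 × 180 = 0.0075348 m
Δh = 0.01242 + 0.0075348 = 0.0199548 m ≈ 0.0200 m

about 0.0200 m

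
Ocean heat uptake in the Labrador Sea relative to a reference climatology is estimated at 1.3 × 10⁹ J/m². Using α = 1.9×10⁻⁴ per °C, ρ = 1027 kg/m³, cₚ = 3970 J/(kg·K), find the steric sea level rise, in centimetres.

Δh ≈ 6.06 cm

Δh = αQ/(ρcₚ) = 1.9×10⁻⁴ × 1.3×10⁹ / (1027 × 3970) ≈ 0.060581 m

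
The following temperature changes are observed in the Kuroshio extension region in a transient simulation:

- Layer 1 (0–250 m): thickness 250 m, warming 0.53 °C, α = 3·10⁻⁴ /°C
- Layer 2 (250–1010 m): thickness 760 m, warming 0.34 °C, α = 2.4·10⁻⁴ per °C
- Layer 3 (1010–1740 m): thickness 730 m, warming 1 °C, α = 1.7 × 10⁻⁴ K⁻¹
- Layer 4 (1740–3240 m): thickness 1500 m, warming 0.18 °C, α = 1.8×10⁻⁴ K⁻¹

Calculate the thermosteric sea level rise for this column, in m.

Layer 1: 250 × 0.53 × 3×10⁻⁴ = 0.03975 m
Layer 2: 760 × 0.34 × 2.4×10⁻⁴ = 0.062016 m
Layer 3: 730 × 1.7×10⁻⁴ × 1 = 0.12410 m
Layer 4: 0.18 × 1500 × 1.8×10⁻⁴ = 0.04860 m
Δh = 0.03975 + 0.062016 + 0.12410 + 0.04860 = 0.274466 m

Δh ≈ 0.274 m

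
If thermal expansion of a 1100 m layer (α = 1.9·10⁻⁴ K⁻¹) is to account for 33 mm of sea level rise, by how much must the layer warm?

ΔT = Δh/(αH) = 0.033 / (1.9×10⁻⁴ × 1100) ≈ 0.1579 K

about 0.16 K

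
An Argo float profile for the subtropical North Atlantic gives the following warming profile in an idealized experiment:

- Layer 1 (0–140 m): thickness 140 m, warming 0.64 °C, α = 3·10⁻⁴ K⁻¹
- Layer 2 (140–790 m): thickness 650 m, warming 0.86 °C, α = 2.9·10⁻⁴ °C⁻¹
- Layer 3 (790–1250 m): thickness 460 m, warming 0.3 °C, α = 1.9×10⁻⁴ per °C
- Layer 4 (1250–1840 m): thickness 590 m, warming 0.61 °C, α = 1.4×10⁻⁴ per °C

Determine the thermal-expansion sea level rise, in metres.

Δh = 0.266 m

0.64 × 140 × 3×10⁻⁴ = 0.02688 m
0.86 × 2.9×10⁻⁴ × 650 = 0.16211 m
460 × 0.3 × 1.9×10⁻⁴ = 0.02622 m
Layer 4: 0.61 × 590 × 1.4×10⁻⁴ = 0.050386 m
Δh = 0.02688 + 0.16211 + 0.02622 + 0.050386 = 0.265596 m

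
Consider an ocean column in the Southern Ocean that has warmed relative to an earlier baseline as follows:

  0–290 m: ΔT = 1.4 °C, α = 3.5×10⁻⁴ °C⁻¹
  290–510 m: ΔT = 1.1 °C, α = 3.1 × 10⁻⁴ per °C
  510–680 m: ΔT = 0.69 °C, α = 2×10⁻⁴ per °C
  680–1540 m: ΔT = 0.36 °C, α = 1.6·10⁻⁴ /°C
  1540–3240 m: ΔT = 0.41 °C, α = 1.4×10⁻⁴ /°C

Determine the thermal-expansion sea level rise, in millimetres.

about 388 mm

0–290 m: 290 × 1.4 × 3.5×10⁻⁴ = 0.14210 m
Layer 2: 3.1×10⁻⁴ × 220 × 1.1 = 0.07502 m
2×10⁻⁴ × 170 × 0.69 = 0.02346 m
1.6×10⁻⁴ × 860 × 0.36 = 0.049536 m
1540–3240 m: 1.4×10⁻⁴ × 1700 × 0.41 = 0.09758 m
Δh = 0.14210 + 0.07502 + 0.02346 + 0.049536 + 0.09758 = 0.387696 m ≈ 388 mm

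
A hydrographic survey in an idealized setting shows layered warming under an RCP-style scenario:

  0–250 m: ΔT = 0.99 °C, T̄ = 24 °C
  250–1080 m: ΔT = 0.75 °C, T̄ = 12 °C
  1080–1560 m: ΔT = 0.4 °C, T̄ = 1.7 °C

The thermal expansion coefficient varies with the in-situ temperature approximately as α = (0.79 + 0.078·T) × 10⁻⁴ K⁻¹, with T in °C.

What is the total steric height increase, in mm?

Layer 1: α = (0.79 + 0.078×24)×10⁻⁴ = 2.662×10⁻⁴ K⁻¹
Layer 2: α = (0.79 + 0.078×12)×10⁻⁴ = 1.726×10⁻⁴ K⁻¹
Layer 3: α = (0.79 + 0.078×1.7)×10⁻⁴ = 0.9226×10⁻⁴ K⁻¹
2.662×10⁻⁴ × 0.99 × 250 = 0.0658845 m
Layer 2: 0.75 × 1.726×10⁻⁴ × 830 = 0.1074435 m
1080–1560 m: 0.9226×10⁻⁴ × 480 × 0.4 = 0.01771392 m
Δh = 0.0658845 + 0.1074435 + 0.01771392 = 0.19104192 m ≈ 191 mm

Δh ≈ 191 mm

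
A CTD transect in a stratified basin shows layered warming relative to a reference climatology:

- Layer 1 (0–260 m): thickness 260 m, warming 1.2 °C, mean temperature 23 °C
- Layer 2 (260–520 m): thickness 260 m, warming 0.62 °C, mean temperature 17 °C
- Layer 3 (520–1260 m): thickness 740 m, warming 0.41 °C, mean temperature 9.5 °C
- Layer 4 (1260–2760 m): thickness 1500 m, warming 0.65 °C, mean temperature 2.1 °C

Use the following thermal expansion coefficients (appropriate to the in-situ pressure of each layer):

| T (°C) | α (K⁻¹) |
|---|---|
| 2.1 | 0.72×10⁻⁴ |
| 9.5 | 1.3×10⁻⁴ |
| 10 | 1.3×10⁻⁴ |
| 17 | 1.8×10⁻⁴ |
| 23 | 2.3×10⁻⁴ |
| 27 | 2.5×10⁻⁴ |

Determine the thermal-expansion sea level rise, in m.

0.210 m of thermosteric rise

Layer 1 at 23 °C → α = 2.3×10⁻⁴ K⁻¹
Layer 2 at 17 °C → α = 1.8×10⁻⁴ K⁻¹
Layer 3 at 9.5 °C → α = 1.3×10⁻⁴ K⁻¹
Layer 4 at 2.1 °C → α = 0.72×10⁻⁴ K⁻¹
1.2 × 260 × 2.3×10⁻⁴ = 0.07176 m
260–520 m: 0.62 × 1.8×10⁻⁴ × 260 = 0.029016 m
Layer 3: 1.3×10⁻⁴ × 0.41 × 740 = 0.039442 m
1500 × 0.72×10⁻⁴ × 0.65 = 0.07020 m
Δh = 0.07176 + 0.029016 + 0.039442 + 0.07020 = 0.210418 m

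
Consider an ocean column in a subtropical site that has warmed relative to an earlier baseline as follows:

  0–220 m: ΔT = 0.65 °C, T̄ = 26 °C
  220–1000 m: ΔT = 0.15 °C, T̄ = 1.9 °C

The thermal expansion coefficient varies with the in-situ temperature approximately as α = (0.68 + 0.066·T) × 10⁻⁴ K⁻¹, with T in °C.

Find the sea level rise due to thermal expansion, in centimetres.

about 4.37 cm

Layer 1: α = (0.68 + 0.066×26)×10⁻⁴ = 2.396×10⁻⁴ K⁻¹
Layer 2: α = (0.68 + 0.066×1.9)×10⁻⁴ = 0.8054×10⁻⁴ K⁻¹
0–220 m: 0.65 × 220 × 2.396×10⁻⁴ = 0.0342628 m
220–1000 m: 0.15 × 780 × 0.8054×10⁻⁴ = 0.00942318 m
Δh = 0.0342628 + 0.00942318 = 0.04368598 m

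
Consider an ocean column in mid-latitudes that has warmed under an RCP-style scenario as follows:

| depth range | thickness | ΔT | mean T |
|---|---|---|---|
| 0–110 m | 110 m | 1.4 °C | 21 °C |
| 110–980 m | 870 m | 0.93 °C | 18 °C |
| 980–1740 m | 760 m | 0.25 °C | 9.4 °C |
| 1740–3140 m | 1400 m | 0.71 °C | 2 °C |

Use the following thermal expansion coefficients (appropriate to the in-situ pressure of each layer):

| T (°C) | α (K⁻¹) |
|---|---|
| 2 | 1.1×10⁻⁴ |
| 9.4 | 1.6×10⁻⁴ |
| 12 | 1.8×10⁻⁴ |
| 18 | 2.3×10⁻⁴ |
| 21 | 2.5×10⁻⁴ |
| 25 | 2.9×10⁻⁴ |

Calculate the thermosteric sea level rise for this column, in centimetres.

36.4 cm of thermosteric rise

Layer 1 at 21 °C → α = 2.5×10⁻⁴ K⁻¹
Layer 2 at 18 °C → α = 2.3×10⁻⁴ K⁻¹
Layer 3 at 9.4 °C → α = 1.6×10⁻⁴ K⁻¹
Layer 4 at 2 °C → α = 1.1×10⁻⁴ K⁻¹
0–110 m: 1.4 × 110 × 2.5×10⁻⁴ = 0.03850 m
110–980 m: 0.93 × 2.3×10⁻⁴ × 870 = 0.186093 m
0.25 × 760 × 1.6×10⁻⁴ = 0.03040 m
1740–3140 m: 0.71 × 1400 × 1.1×10⁻⁴ = 0.10934 m
Δh = 0.03850 + 0.186093 + 0.03040 + 0.10934 = 0.364333 m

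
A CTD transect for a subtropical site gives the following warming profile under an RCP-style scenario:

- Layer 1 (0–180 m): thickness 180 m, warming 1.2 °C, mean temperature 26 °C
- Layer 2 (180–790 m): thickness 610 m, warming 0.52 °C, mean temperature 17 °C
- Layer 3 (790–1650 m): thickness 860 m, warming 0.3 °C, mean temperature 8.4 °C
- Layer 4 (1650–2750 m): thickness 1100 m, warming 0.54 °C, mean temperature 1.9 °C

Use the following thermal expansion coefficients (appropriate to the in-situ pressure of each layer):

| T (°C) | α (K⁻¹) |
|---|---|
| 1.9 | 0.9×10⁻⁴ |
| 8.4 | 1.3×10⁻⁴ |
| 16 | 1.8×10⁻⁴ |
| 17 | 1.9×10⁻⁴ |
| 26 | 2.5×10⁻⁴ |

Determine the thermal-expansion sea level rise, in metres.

about 0.20 m

Layer 1 at 26 °C → α = 2.5×10⁻⁴ K⁻¹
Layer 2 at 17 °C → α = 1.9×10⁻⁴ K⁻¹
Layer 3 at 8.4 °C → α = 1.3×10⁻⁴ K⁻¹
Layer 4 at 1.9 °C → α = 0.9×10⁻⁴ K⁻¹
0–180 m: 2.5×10⁻⁴ × 1.2 × 180 = 0.05400 m
Layer 2: 1.9×10⁻⁴ × 610 × 0.52 = 0.060268 m
Layer 3: 0.3 × 860 × 1.3×10⁻⁴ = 0.03354 m
1650–2750 m: 0.54 × 0.9×10⁻⁴ × 1100 = 0.05346 m
Δh = 0.05400 + 0.060268 + 0.03354 + 0.05346 = 0.201268 m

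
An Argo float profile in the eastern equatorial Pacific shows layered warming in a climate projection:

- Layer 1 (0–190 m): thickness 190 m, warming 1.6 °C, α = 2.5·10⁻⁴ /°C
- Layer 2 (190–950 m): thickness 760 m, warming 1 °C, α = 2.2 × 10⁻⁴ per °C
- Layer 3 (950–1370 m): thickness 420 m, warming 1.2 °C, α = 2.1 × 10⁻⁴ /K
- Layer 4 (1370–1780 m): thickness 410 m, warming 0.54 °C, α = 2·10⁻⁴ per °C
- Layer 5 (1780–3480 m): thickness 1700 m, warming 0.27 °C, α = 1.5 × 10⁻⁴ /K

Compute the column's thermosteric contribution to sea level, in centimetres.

1.6 × 2.5×10⁻⁴ × 190 = 0.07600 m
Layer 2: 1 × 760 × 2.2×10⁻⁴ = 0.16720 m
950–1370 m: 420 × 1.2 × 2.1×10⁻⁴ = 0.10584 m
1370–1780 m: 0.54 × 410 × 2×10⁻⁴ = 0.04428 m
Layer 5: 0.27 × 1.5×10⁻⁴ × 1700 = 0.06885 m
Δh = 0.07600 + 0.16720 + 0.10584 + 0.04428 + 0.06885 = 0.46217 m

46.2 cm of thermosteric rise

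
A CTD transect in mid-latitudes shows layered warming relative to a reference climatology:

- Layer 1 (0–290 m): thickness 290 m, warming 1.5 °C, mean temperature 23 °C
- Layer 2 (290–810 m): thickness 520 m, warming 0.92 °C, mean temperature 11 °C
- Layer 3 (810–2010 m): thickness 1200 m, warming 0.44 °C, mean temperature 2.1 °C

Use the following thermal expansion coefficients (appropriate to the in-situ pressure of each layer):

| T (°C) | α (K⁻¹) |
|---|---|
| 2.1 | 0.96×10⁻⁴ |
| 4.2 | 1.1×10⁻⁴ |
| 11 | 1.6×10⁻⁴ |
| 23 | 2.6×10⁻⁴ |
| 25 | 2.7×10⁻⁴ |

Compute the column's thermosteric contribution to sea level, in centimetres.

Layer 1 at 23 °C → α = 2.6×10⁻⁴ K⁻¹
Layer 2 at 11 °C → α = 1.6×10⁻⁴ K⁻¹
Layer 3 at 2.1 °C → α = 0.96×10⁻⁴ K⁻¹
Layer 1: 1.5 × 2.6×10⁻⁴ × 290 = 0.11310 m
Layer 2: 1.6×10⁻⁴ × 520 × 0.92 = 0.076544 m
Layer 3: 0.96×10⁻⁴ × 0.44 × 1200 = 0.050688 m
Δh = 0.11310 + 0.076544 + 0.050688 = 0.240332 m

Δh ≈ 24 cm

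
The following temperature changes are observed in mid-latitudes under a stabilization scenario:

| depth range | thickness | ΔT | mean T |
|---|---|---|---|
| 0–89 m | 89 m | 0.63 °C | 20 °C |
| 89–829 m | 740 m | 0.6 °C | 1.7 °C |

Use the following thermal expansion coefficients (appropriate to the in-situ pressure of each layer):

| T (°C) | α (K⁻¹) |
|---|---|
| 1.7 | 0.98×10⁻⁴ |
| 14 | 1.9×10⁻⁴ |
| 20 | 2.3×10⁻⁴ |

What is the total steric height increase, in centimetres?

Layer 1 at 20 °C → α = 2.3×10⁻⁴ K⁻¹
Layer 2 at 1.7 °C → α = 0.98×10⁻⁴ K⁻¹
2.3×10⁻⁴ × 89 × 0.63 = 0.0128961 m
Layer 2: 740 × 0.6 × 0.98×10⁻⁴ = 0.043512 m
Δh = 0.0128961 + 0.043512 = 0.0564081 m ≈ 5.64 cm

5.64 cm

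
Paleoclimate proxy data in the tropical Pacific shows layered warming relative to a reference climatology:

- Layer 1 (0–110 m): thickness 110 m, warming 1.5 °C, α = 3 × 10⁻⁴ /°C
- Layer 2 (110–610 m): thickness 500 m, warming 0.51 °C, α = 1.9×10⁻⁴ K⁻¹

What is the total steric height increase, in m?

about 0.0980 m

0–110 m: 3×10⁻⁴ × 110 × 1.5 = 0.04950 m
Layer 2: 500 × 0.51 × 1.9×10⁻⁴ = 0.04845 m
Δh = 0.04950 + 0.04845 = 0.09795 m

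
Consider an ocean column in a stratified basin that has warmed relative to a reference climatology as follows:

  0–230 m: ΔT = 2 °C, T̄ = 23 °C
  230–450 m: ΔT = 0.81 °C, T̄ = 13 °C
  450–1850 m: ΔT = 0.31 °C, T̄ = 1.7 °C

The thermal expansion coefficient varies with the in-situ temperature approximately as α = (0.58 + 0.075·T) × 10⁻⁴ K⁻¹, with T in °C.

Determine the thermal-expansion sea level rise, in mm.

about 160 mm

Layer 1: α = (0.58 + 0.075×23)×10⁻⁴ = 2.305×10⁻⁴ K⁻¹
Layer 2: α = (0.58 + 0.075×13)×10⁻⁴ = 1.555×10⁻⁴ K⁻¹
Layer 3: α = (0.58 + 0.075×1.7)×10⁻⁴ = 0.7075×10⁻⁴ K⁻¹
0–230 m: 230 × 2 × 2.305×10⁻⁴ = 0.10603 m
Layer 2: 220 × 0.81 × 1.555×10⁻⁴ = 0.0277101 m
0.7075×10⁻⁴ × 0.31 × 1400 = 0.0307055 m
Δh = 0.10603 + 0.0277101 + 0.0307055 = 0.1644456 m ≈ 160 mm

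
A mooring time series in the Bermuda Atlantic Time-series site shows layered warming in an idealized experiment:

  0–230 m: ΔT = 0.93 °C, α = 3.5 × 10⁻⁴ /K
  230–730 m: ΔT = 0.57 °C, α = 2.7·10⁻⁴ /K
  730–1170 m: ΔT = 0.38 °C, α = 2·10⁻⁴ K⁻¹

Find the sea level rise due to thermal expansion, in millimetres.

Δh = 190 mm

0.93 × 3.5×10⁻⁴ × 230 = 0.074865 m
230–730 m: 2.7×10⁻⁴ × 500 × 0.57 = 0.07695 m
730–1170 m: 440 × 0.38 × 2×10⁻⁴ = 0.03344 m
Δh = 0.074865 + 0.07695 + 0.03344 = 0.185255 m ≈ 190 mm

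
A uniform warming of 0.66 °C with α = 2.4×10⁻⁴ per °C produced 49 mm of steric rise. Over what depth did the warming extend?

H = Δh/(αΔT) = 0.049 / (2.4×10⁻⁴ × 0.66) ≈ 309.3 m

about 310 m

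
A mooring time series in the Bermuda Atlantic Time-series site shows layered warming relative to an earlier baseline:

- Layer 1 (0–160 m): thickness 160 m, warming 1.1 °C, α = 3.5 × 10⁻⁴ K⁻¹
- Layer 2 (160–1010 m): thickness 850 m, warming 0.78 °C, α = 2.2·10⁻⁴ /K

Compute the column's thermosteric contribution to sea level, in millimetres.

207 mm

Layer 1: 160 × 1.1 × 3.5×10⁻⁴ = 0.06160 m
2.2×10⁻⁴ × 850 × 0.78 = 0.14586 m
Δh = 0.06160 + 0.14586 = 0.20746 m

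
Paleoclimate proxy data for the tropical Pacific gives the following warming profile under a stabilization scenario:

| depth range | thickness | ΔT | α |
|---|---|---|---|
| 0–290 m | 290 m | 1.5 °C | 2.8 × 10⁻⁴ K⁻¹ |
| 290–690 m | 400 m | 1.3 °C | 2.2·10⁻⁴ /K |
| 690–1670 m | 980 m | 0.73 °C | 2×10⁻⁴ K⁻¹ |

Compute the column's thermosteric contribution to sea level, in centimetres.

Δh = 37.9 cm

0–290 m: 2.8×10⁻⁴ × 290 × 1.5 = 0.12180 m
1.3 × 2.2×10⁻⁴ × 400 = 0.11440 m
2×10⁻⁴ × 980 × 0.73 = 0.14308 m
Δh = 0.12180 + 0.11440 + 0.14308 = 0.37928 m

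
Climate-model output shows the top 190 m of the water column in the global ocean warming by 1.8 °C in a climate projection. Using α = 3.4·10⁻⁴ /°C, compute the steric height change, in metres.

Δh = αΔT·H = 3.4×10⁻⁴ × 1.8 × 190 = 0.11628 m

about 0.12 m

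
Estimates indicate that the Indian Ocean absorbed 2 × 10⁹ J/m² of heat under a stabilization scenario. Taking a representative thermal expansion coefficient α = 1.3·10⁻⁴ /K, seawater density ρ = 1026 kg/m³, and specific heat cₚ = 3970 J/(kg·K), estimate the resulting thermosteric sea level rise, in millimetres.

Δh = αQ/(ρcₚ) = 1.3×10⁻⁴ × 2×10⁹ / (1026 × 3970) ≈ 0.063832 m

about 63.8 mm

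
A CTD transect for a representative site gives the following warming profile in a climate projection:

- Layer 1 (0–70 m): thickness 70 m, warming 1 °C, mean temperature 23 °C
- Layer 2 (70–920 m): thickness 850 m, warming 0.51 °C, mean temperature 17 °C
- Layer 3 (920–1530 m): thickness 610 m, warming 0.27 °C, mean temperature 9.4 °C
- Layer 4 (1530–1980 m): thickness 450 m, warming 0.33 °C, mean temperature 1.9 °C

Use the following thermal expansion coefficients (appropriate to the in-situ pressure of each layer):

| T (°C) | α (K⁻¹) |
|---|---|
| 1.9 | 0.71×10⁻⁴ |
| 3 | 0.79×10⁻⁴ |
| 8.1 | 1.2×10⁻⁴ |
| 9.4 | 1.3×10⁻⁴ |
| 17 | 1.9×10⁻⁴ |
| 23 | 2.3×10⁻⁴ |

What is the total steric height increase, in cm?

Layer 1 at 23 °C → α = 2.3×10⁻⁴ K⁻¹
Layer 2 at 17 °C → α = 1.9×10⁻⁴ K⁻¹
Layer 3 at 9.4 °C → α = 1.3×10⁻⁴ K⁻¹
Layer 4 at 1.9 °C → α = 0.71×10⁻⁴ K⁻¹
Layer 1: 2.3×10⁻⁴ × 70 × 1 = 0.01610 m
Layer 2: 0.51 × 850 × 1.9×10⁻⁴ = 0.082365 m
920–1530 m: 1.3×10⁻⁴ × 610 × 0.27 = 0.021411 m
Layer 4: 0.71×10⁻⁴ × 0.33 × 450 = 0.0105435 m
Δh = 0.01610 + 0.082365 + 0.021411 + 0.0105435 = 0.1304195 m ≈ 13.0 cm

Δh = 13.0 cm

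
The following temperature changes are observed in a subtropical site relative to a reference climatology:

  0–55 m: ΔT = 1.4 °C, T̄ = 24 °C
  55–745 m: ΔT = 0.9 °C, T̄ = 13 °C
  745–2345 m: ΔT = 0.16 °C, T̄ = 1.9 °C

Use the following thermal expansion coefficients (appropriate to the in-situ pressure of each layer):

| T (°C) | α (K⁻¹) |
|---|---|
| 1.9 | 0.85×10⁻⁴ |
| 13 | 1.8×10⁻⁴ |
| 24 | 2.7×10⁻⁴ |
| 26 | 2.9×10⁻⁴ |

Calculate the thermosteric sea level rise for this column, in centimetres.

Δh ≈ 15.4 cm

Layer 1 at 24 °C → α = 2.7×10⁻⁴ K⁻¹
Layer 2 at 13 °C → α = 1.8×10⁻⁴ K⁻¹
Layer 3 at 1.9 °C → α = 0.85×10⁻⁴ K⁻¹
0–55 m: 2.7×10⁻⁴ × 1.4 × 55 = 0.02079 m
690 × 0.9 × 1.8×10⁻⁴ = 0.11178 m
Layer 3: 0.85×10⁻⁴ × 0.16 × 1600 = 0.02176 m
Δh = 0.02079 + 0.11178 + 0.02176 = 0.15433 m ≈ 15.4 cm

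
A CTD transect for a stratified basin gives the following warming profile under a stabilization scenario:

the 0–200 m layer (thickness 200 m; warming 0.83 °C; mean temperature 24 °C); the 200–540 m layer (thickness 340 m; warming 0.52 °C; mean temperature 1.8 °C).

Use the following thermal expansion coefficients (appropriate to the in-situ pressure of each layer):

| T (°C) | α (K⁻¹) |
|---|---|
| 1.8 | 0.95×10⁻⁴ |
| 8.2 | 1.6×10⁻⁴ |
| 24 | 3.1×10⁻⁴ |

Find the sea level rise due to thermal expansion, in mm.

Layer 1 at 24 °C → α = 3.1×10⁻⁴ K⁻¹
Layer 2 at 1.8 °C → α = 0.95×10⁻⁴ K⁻¹
0–200 m: 0.83 × 200 × 3.1×10⁻⁴ = 0.05146 m
200–540 m: 340 × 0.95×10⁻⁴ × 0.52 = 0.016796 m
Δh = 0.05146 + 0.016796 = 0.068256 m

about 68.3 mm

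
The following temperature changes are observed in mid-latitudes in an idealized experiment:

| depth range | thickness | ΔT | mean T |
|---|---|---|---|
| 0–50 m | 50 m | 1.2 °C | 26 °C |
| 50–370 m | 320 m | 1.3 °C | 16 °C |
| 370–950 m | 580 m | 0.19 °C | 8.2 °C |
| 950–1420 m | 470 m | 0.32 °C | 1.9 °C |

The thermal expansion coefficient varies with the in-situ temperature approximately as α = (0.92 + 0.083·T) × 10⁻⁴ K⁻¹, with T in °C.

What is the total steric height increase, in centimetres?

Δh = 15 cm

Layer 1: α = (0.92 + 0.083×26)×10⁻⁴ = 3.078×10⁻⁴ K⁻¹
Layer 2: α = (0.92 + 0.083×16)×10⁻⁴ = 2.248×10⁻⁴ K⁻¹
Layer 3: α = (0.92 + 0.083×8.2)×10⁻⁴ = 1.6006×10⁻⁴ K⁻¹
Layer 4: α = (0.92 + 0.083×1.9)×10⁻⁴ = 1.0777×10⁻⁴ K⁻¹
3.078×10⁻⁴ × 1.2 × 50 = 0.018468 m
Layer 2: 2.248×10⁻⁴ × 1.3 × 320 = 0.0935168 m
0.19 × 1.6006×10⁻⁴ × 580 = 0.017638612 m
950–1420 m: 470 × 1.0777×10⁻⁴ × 0.32 = 0.016208608 m
Δh = 0.018468 + 0.0935168 + 0.017638612 + 0.016208608 = 0.14583202 m ≈ 15 cm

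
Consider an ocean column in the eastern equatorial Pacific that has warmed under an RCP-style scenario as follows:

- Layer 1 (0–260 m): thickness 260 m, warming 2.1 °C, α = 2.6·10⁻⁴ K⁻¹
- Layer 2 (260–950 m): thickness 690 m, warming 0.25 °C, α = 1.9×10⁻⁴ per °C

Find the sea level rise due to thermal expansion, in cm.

17.5 cm of thermosteric rise

0–260 m: 260 × 2.1 × 2.6×10⁻⁴ = 0.14196 m
Layer 2: 0.25 × 690 × 1.9×10⁻⁴ = 0.032775 m
Δh = 0.14196 + 0.032775 = 0.174735 m ≈ 17.5 cm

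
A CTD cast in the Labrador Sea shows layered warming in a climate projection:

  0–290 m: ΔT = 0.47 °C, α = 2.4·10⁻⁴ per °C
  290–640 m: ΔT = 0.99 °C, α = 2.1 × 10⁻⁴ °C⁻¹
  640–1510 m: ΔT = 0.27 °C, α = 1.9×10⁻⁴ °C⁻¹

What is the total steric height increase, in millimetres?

150 mm

Layer 1: 290 × 2.4×10⁻⁴ × 0.47 = 0.032712 m
Layer 2: 2.1×10⁻⁴ × 350 × 0.99 = 0.072765 m
Layer 3: 870 × 1.9×10⁻⁴ × 0.27 = 0.044631 m
Δh = 0.032712 + 0.072765 + 0.044631 = 0.150108 m ≈ 150 mm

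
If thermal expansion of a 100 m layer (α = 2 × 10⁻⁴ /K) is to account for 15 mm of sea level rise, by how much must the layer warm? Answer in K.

ΔT ≈ 0.750 K

ΔT = Δh/(αH) = 0.015 / (2×10⁻⁴ × 100) = 0.7500 K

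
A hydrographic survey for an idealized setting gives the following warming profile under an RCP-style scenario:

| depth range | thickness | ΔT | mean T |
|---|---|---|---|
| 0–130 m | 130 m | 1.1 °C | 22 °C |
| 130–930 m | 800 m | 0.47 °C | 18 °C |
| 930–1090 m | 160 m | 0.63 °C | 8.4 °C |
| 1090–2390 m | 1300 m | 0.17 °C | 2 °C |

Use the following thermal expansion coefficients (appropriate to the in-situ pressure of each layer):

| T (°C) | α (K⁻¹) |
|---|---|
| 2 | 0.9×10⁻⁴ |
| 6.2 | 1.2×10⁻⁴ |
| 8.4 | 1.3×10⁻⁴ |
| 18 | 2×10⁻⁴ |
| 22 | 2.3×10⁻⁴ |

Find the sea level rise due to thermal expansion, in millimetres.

Layer 1 at 22 °C → α = 2.3×10⁻⁴ K⁻¹
Layer 2 at 18 °C → α = 2×10⁻⁴ K⁻¹
Layer 3 at 8.4 °C → α = 1.3×10⁻⁴ K⁻¹
Layer 4 at 2 °C → α = 0.9×10⁻⁴ K⁻¹
2.3×10⁻⁴ × 130 × 1.1 = 0.03289 m
0.47 × 2×10⁻⁴ × 800 = 0.07520 m
Layer 3: 160 × 1.3×10⁻⁴ × 0.63 = 0.013104 m
1090–2390 m: 0.17 × 1300 × 0.9×10⁻⁴ = 0.01989 m
Δh = 0.03289 + 0.07520 + 0.013104 + 0.01989 = 0.141084 m

Δh ≈ 141 mm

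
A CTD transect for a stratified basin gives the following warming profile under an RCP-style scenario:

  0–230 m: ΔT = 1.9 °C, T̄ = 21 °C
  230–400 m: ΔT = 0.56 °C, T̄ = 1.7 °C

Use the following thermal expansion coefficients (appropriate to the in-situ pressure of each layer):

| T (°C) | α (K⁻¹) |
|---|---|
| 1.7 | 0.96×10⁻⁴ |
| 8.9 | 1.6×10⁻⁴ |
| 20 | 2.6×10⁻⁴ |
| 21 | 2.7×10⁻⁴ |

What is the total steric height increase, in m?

Layer 1 at 21 °C → α = 2.7×10⁻⁴ K⁻¹
Layer 2 at 1.7 °C → α = 0.96×10⁻⁴ K⁻¹
Layer 1: 2.7×10⁻⁴ × 1.9 × 230 = 0.11799 m
170 × 0.96×10⁻⁴ × 0.56 = 0.0091392 m
Δh = 0.11799 + 0.0091392 = 0.1271292 m

0.13 m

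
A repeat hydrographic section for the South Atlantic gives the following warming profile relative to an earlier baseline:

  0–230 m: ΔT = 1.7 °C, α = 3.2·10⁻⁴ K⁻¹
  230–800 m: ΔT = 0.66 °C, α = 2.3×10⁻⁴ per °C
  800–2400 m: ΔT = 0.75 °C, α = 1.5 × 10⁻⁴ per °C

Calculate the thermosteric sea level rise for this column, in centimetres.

about 39.2 cm

0–230 m: 230 × 1.7 × 3.2×10⁻⁴ = 0.12512 m
570 × 2.3×10⁻⁴ × 0.66 = 0.086526 m
Layer 3: 1.5×10⁻⁴ × 1600 × 0.75 = 0.18000 m
Δh = 0.12512 + 0.086526 + 0.18000 = 0.391646 m ≈ 39.2 cm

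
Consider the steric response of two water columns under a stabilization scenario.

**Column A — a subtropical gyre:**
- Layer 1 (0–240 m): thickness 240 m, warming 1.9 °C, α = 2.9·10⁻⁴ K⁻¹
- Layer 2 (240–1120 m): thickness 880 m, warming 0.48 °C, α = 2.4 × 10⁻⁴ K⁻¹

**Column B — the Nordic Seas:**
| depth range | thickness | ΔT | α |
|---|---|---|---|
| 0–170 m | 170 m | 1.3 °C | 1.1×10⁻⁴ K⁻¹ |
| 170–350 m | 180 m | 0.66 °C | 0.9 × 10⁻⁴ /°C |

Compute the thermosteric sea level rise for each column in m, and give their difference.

Δh_A ≈ 0.234 m, Δh_B ≈ 0.0350 m; difference ≈ 0.199 m

A Layer 1: 1.9 × 2.9×10⁻⁴ × 240 = 0.13224 m
A Layer 2: 0.48 × 2.4×10⁻⁴ × 880 = 0.101376 m
A total: 0.233616 m
B Layer 1: 170 × 1.1×10⁻⁴ × 1.3 = 0.02431 m
B 180 × 0.9×10⁻⁴ × 0.66 = 0.010692 m
B total: 0.035002 m
Difference: 0.233616 − 0.035002 = 0.198614 m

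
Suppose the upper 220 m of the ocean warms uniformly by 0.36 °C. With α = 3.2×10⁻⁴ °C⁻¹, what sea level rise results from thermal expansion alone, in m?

Δh = 0.0253 m

Δh = αΔT·H = 3.2×10⁻⁴ × 0.36 × 220 = 0.025344 m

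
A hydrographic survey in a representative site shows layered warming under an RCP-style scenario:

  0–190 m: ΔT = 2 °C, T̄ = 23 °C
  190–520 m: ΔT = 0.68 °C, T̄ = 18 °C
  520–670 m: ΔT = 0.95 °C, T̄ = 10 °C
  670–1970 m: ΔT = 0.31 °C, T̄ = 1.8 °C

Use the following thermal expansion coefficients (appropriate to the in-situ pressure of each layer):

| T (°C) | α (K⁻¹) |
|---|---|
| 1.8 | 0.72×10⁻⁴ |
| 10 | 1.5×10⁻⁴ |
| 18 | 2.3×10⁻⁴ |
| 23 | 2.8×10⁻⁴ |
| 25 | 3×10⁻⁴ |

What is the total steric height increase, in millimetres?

208 mm of thermosteric rise

Layer 1 at 23 °C → α = 2.8×10⁻⁴ K⁻¹
Layer 2 at 18 °C → α = 2.3×10⁻⁴ K⁻¹
Layer 3 at 10 °C → α = 1.5×10⁻⁴ K⁻¹
Layer 4 at 1.8 °C → α = 0.72×10⁻⁴ K⁻¹
2 × 2.8×10⁻⁴ × 190 = 0.10640 m
Layer 2: 2.3×10⁻⁴ × 0.68 × 330 = 0.051612 m
1.5×10⁻⁴ × 150 × 0.95 = 0.021375 m
Layer 4: 0.72×10⁻⁴ × 0.31 × 1300 = 0.029016 m
Δh = 0.10640 + 0.051612 + 0.021375 + 0.029016 = 0.208403 m ≈ 208 mm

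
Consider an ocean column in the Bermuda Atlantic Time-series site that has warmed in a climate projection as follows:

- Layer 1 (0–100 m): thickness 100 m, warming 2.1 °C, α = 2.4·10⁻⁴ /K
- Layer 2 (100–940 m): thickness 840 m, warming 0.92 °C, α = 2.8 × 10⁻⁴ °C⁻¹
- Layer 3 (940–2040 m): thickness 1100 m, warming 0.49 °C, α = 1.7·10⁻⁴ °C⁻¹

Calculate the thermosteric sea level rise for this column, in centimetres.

0–100 m: 2.1 × 100 × 2.4×10⁻⁴ = 0.05040 m
Layer 2: 840 × 0.92 × 2.8×10⁻⁴ = 0.216384 m
940–2040 m: 1100 × 0.49 × 1.7×10⁻⁴ = 0.09163 m
Δh = 0.05040 + 0.216384 + 0.09163 = 0.358414 m

Δh = 35.8 cm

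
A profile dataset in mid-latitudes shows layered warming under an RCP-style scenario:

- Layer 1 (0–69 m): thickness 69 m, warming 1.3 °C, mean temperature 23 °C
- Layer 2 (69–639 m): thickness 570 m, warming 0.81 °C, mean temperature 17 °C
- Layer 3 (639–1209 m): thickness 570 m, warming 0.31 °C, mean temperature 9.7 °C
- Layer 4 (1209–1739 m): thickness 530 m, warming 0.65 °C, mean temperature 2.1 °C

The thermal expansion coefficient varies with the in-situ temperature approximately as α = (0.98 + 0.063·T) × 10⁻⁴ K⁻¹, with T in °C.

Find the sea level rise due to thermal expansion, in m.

0.18 m

Layer 1: α = (0.98 + 0.063×23)×10⁻⁴ = 2.429×10⁻⁴ K⁻¹
Layer 2: α = (0.98 + 0.063×17)×10⁻⁴ = 2.051×10⁻⁴ K⁻¹
Layer 3: α = (0.98 + 0.063×9.7)×10⁻⁴ = 1.5911×10⁻⁴ K⁻¹
Layer 4: α = (0.98 + 0.063×2.1)×10⁻⁴ = 1.1123×10⁻⁴ K⁻¹
2.429×10⁻⁴ × 1.3 × 69 = 0.02178813 m
Layer 2: 0.81 × 570 × 2.051×10⁻⁴ = 0.09469467 m
639–1209 m: 0.31 × 570 × 1.5911×10⁻⁴ = 0.028114737 m
1209–1739 m: 530 × 1.1123×10⁻⁴ × 0.65 = 0.038318735 m
Δh = 0.02178813 + 0.09469467 + 0.028114737 + 0.038318735 = 0.182916272 m ≈ 0.18 m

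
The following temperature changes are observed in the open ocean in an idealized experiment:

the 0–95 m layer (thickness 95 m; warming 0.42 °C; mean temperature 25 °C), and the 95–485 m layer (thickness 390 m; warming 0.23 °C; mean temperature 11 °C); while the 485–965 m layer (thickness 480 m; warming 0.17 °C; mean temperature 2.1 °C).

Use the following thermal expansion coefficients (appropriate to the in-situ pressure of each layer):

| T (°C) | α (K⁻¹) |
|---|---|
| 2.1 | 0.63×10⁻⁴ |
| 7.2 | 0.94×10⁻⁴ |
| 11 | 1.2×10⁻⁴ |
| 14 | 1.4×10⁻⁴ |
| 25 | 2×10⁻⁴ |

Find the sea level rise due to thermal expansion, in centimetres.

about 2.39 cm

Layer 1 at 25 °C → α = 2×10⁻⁴ K⁻¹
Layer 2 at 11 °C → α = 1.2×10⁻⁴ K⁻¹
Layer 3 at 2.1 °C → α = 0.63×10⁻⁴ K⁻¹
0–95 m: 95 × 2×10⁻⁴ × 0.42 = 0.00798 m
Layer 2: 1.2×10⁻⁴ × 390 × 0.23 = 0.010764 m
485–965 m: 0.63×10⁻⁴ × 0.17 × 480 = 0.0051408 m
Δh = 0.00798 + 0.010764 + 0.0051408 = 0.0238848 m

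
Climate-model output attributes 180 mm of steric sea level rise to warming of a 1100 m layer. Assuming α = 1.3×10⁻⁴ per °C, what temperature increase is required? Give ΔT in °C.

ΔT = Δh/(αH) = 0.18 / (1.3×10⁻⁴ × 1100) ≈ 1.259 °C

1.26 °C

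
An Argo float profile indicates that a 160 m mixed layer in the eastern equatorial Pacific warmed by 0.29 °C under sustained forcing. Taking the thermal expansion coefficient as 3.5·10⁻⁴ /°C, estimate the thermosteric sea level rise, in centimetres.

Δh = αΔT·H = 3.5×10⁻⁴ × 0.29 × 160 = 0.01624 m

Δh = 1.62 cm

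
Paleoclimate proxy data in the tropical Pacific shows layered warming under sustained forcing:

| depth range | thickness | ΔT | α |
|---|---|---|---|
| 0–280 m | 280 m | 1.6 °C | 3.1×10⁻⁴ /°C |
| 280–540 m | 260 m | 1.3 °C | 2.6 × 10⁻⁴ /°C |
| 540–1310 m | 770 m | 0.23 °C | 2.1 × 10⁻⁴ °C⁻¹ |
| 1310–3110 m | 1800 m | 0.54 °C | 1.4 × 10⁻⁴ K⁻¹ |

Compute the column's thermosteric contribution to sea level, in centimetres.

0–280 m: 280 × 3.1×10⁻⁴ × 1.6 = 0.13888 m
2.6×10⁻⁴ × 1.3 × 260 = 0.08788 m
540–1310 m: 2.1×10⁻⁴ × 0.23 × 770 = 0.037191 m
0.54 × 1.4×10⁻⁴ × 1800 = 0.13608 m
Δh = 0.13888 + 0.08788 + 0.037191 + 0.13608 = 0.400031 m ≈ 40.0 cm

Δh = 40.0 cm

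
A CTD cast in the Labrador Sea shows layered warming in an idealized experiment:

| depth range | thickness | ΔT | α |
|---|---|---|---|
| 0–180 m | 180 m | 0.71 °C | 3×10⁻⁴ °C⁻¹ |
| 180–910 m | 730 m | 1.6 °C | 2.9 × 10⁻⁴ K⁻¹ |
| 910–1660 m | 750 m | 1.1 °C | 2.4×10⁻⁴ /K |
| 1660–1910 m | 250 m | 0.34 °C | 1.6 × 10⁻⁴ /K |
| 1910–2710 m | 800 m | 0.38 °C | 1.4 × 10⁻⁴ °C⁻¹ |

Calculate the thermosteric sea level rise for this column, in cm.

Δh ≈ 63.1 cm

180 × 0.71 × 3×10⁻⁴ = 0.03834 m
Layer 2: 1.6 × 2.9×10⁻⁴ × 730 = 0.33872 m
750 × 1.1 × 2.4×10⁻⁴ = 0.19800 m
Layer 4: 250 × 0.34 × 1.6×10⁻⁴ = 0.01360 m
800 × 0.38 × 1.4×10⁻⁴ = 0.04256 m
Δh = 0.03834 + 0.33872 + 0.19800 + 0.01360 + 0.04256 = 0.63122 m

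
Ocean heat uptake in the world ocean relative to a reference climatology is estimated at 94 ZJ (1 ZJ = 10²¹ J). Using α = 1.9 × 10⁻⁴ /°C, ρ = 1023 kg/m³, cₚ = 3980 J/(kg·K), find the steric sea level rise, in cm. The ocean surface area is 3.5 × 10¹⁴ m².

Per unit area: Q = 94×10²¹ / (3.5×10¹⁴) ≈ 2.686×10⁸ J/m²
Δh = αQ/(ρcₚ) = 1.9×10⁻⁴ × 2.686×10⁸ / (1023 × 3980) ≈ 0.012534 m

Δh ≈ 1.25 cm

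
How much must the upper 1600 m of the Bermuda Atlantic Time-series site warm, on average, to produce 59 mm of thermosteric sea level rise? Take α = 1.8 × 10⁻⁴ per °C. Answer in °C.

0.205 °C

ΔT = Δh/(αH) = 0.059 / (1.8×10⁻⁴ × 1600) ≈ 0.2049 °C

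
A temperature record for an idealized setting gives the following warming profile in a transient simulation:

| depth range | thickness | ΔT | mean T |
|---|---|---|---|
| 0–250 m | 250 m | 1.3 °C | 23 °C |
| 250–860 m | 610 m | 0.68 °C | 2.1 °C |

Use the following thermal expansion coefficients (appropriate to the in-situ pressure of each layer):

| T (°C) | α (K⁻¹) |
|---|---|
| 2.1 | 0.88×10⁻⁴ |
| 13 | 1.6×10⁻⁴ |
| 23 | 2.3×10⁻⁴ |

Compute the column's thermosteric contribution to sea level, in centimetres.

Layer 1 at 23 °C → α = 2.3×10⁻⁴ K⁻¹
Layer 2 at 2.1 °C → α = 0.88×10⁻⁴ K⁻¹
Layer 1: 2.3×10⁻⁴ × 1.3 × 250 = 0.07475 m
610 × 0.88×10⁻⁴ × 0.68 = 0.0365024 m
Δh = 0.07475 + 0.0365024 = 0.1112524 m

Δh = 11 cm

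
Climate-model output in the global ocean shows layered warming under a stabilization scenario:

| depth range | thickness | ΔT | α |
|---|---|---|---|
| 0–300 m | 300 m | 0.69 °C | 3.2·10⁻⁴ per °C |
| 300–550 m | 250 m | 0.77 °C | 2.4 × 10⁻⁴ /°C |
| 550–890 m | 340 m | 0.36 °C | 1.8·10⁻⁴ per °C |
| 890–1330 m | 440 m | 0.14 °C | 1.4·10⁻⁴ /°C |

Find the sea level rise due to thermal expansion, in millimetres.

3.2×10⁻⁴ × 0.69 × 300 = 0.06624 m
Layer 2: 250 × 0.77 × 2.4×10⁻⁴ = 0.04620 m
340 × 1.8×10⁻⁴ × 0.36 = 0.022032 m
0.14 × 440 × 1.4×10⁻⁴ = 0.008624 m
Δh = 0.06624 + 0.04620 + 0.022032 + 0.008624 = 0.143096 m ≈ 143 mm

Δh = 143 mm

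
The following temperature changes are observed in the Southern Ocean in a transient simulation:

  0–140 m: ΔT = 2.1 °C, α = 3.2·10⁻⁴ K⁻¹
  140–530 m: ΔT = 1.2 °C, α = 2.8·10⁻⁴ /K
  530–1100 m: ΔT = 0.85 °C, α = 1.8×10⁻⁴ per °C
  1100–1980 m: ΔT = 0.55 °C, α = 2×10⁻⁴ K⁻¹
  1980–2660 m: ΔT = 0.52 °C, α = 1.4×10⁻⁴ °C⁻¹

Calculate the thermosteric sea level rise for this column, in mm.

2.1 × 140 × 3.2×10⁻⁴ = 0.09408 m
140–530 m: 2.8×10⁻⁴ × 1.2 × 390 = 0.13104 m
530–1100 m: 0.85 × 570 × 1.8×10⁻⁴ = 0.08721 m
880 × 2×10⁻⁴ × 0.55 = 0.09680 m
Layer 5: 0.52 × 680 × 1.4×10⁻⁴ = 0.049504 m
Δh = 0.09408 + 0.13104 + 0.08721 + 0.09680 + 0.049504 = 0.458634 m

459 mm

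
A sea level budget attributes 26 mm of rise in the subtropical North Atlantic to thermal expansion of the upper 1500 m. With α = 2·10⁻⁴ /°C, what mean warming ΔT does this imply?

ΔT = Δh/(αH) = 0.026 / (2×10⁻⁴ × 1500) ≈ 0.08667 °C

0.0867 °C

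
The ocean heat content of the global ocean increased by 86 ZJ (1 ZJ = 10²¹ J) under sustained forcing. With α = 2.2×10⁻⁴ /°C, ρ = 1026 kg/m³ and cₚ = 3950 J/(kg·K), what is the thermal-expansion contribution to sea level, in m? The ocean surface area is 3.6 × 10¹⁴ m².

about 0.0130 m

Per unit area: Q = 86×10²¹ / (3.6×10¹⁴) ≈ 2.389×10⁸ J/m²
Δh = αQ/(ρcₚ) = 2.2×10⁻⁴ × 2.389×10⁸ / (1026 × 3950) ≈ 0.012969 m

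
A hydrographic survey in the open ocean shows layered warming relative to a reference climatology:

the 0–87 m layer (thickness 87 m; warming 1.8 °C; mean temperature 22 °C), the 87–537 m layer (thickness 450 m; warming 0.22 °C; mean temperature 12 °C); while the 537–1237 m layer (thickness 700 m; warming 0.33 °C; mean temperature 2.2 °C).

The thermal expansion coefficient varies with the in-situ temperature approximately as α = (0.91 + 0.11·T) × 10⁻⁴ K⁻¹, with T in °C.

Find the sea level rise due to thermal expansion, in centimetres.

about 10.1 cm

Layer 1: α = (0.91 + 0.11×22)×10⁻⁴ = 3.33×10⁻⁴ K⁻¹
Layer 2: α = (0.91 + 0.11×12)×10⁻⁴ = 2.23×10⁻⁴ K⁻¹
Layer 3: α = (0.91 + 0.11×2.2)×10⁻⁴ = 1.152×10⁻⁴ K⁻¹
0–87 m: 1.8 × 3.33×10⁻⁴ × 87 = 0.0521478 m
0.22 × 450 × 2.23×10⁻⁴ = 0.022077 m
0.33 × 700 × 1.152×10⁻⁴ = 0.0266112 m
Δh = 0.0521478 + 0.022077 + 0.0266112 = 0.100836 m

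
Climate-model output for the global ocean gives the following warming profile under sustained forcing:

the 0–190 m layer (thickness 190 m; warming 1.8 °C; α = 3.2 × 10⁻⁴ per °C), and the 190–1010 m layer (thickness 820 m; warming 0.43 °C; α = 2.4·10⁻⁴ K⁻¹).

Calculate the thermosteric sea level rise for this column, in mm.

Δh ≈ 194 mm

Layer 1: 190 × 1.8 × 3.2×10⁻⁴ = 0.10944 m
190–1010 m: 0.43 × 820 × 2.4×10⁻⁴ = 0.084624 m
Δh = 0.10944 + 0.084624 = 0.194064 m ≈ 194 mm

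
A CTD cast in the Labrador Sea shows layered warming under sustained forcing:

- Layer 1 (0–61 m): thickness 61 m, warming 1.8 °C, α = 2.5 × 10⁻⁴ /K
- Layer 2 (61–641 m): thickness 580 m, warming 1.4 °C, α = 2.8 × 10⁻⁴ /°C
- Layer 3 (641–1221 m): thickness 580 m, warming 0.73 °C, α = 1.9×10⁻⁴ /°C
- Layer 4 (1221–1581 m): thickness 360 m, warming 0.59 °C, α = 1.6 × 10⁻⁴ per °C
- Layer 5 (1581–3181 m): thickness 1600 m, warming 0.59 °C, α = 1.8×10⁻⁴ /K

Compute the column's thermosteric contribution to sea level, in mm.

1.8 × 61 × 2.5×10⁻⁴ = 0.02745 m
61–641 m: 580 × 2.8×10⁻⁴ × 1.4 = 0.22736 m
Layer 3: 580 × 1.9×10⁻⁴ × 0.73 = 0.080446 m
1221–1581 m: 0.59 × 1.6×10⁻⁴ × 360 = 0.033984 m
Layer 5: 1600 × 0.59 × 1.8×10⁻⁴ = 0.16992 m
Δh = 0.02745 + 0.22736 + 0.080446 + 0.033984 + 0.16992 = 0.53916 m

about 539 mm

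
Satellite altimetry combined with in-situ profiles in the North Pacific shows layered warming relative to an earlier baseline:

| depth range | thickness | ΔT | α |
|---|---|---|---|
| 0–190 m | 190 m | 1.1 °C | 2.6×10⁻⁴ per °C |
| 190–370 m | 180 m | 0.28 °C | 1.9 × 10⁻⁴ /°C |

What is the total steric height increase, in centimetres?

6.39 cm

190 × 1.1 × 2.6×10⁻⁴ = 0.05434 m
Layer 2: 1.9×10⁻⁴ × 180 × 0.28 = 0.009576 m
Δh = 0.05434 + 0.009576 = 0.063916 m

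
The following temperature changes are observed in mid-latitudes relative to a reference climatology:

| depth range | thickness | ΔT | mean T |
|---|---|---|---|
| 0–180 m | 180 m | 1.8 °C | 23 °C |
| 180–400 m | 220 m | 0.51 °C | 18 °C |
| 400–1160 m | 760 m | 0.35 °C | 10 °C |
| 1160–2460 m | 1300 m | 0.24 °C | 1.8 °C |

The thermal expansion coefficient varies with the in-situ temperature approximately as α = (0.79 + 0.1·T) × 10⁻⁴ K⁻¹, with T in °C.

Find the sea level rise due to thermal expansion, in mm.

Δh ≈ 207 mm

Layer 1: α = (0.79 + 0.1×23)×10⁻⁴ = 3.09×10⁻⁴ K⁻¹
Layer 2: α = (0.79 + 0.1×18)×10⁻⁴ = 2.59×10⁻⁴ K⁻¹
Layer 3: α = (0.79 + 0.1×10)×10⁻⁴ = 1.79×10⁻⁴ K⁻¹
Layer 4: α = (0.79 + 0.1×1.8)×10⁻⁴ = 0.97×10⁻⁴ K⁻¹
0–180 m: 1.8 × 180 × 3.09×10⁻⁴ = 0.100116 m
Layer 2: 2.59×10⁻⁴ × 0.51 × 220 = 0.0290598 m
400–1160 m: 760 × 0.35 × 1.79×10⁻⁴ = 0.047614 m
1160–2460 m: 0.97×10⁻⁴ × 0.24 × 1300 = 0.030264 m
Δh = 0.100116 + 0.0290598 + 0.047614 + 0.030264 = 0.2070538 m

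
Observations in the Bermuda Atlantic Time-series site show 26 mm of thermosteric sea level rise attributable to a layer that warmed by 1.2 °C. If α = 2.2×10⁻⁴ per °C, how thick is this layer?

H = Δh/(αΔT) = 0.026 / (2.2×10⁻⁴ × 1.2) ≈ 98.48 m

about 98 m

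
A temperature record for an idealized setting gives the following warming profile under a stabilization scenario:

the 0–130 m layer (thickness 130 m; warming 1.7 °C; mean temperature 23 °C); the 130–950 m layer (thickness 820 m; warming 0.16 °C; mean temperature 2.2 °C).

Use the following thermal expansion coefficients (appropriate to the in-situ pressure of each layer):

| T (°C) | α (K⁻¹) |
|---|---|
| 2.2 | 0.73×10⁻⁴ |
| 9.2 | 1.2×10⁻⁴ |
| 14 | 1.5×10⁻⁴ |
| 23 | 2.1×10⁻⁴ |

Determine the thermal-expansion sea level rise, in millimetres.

Δh = 56 mm

Layer 1 at 23 °C → α = 2.1×10⁻⁴ K⁻¹
Layer 2 at 2.2 °C → α = 0.73×10⁻⁴ K⁻¹
Layer 1: 2.1×10⁻⁴ × 130 × 1.7 = 0.04641 m
130–950 m: 0.16 × 820 × 0.73×10⁻⁴ = 0.0095776 m
Δh = 0.04641 + 0.0095776 = 0.0559876 m ≈ 56 mm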